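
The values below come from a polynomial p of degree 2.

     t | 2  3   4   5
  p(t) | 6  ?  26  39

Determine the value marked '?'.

The 3 known points determine the degree-2 polynomial uniquely.
Write p(t) = at^2 + bt + c. Substituting each data point gives a linear system:
  4a + 2b + c = 6
  16a + 4b + c = 26
  25a + 5b + c = 39
Solving the system yields a = 1, b = 4, c = -6.
So p(t) = t² + 4t - 6.
Then p(3) = 15.

15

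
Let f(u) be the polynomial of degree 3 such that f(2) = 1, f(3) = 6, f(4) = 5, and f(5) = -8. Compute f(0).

Using the Lagrange interpolation formula with nodes 2, 3, 4, 5:
  L_0(u) = (u - 3)(u - 4)(u - 5) / -6
  L_1(u) = (u - 2)(u - 4)(u - 5) / 2
  L_2(u) = (u - 2)(u - 3)(u - 5) / -2
  L_3(u) = (u - 2)(u - 3)(u - 4) / 6
Then f(u) = 1·L_0(u) + 6·L_1(u) + 5·L_2(u) - 8·L_3(u).
Expanding and collecting terms gives f(u) = -u^3 + 6u^2 - 6u - 3.
Evaluating at u = 0: f(0) = -3.

-3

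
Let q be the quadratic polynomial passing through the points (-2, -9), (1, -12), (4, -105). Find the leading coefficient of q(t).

Write q(t) = at^2 + bt + c. Substituting each data point gives a linear system:
  4a - 2b + c = -9
  a + b + c = -12
  16a + 4b + c = -105
Solving the system yields a = -5, b = -6, c = -1.
So q(t) = -5t^2 - 6t - 1.
The leading coefficient is -5.

-5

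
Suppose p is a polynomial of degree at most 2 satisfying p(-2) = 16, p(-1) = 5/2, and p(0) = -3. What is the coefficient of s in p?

-3/2

Write p(s) = as^2 + bs + c. Substituting each data point gives a linear system:
  4a - 2b + c = 16
  a - b + c = 5/2
  c = -3
Solving the system yields a = 4, b = -3/2, c = -3.
So p(s) = 4s^2 - (3/2)s - 3.
The coefficient of s is -3/2.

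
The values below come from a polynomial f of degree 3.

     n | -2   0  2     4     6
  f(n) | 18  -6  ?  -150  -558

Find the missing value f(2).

-14

The 4 known points determine the degree-3 polynomial uniquely.
Write f(n) = an^3 + bn^2 + cn + d. Substituting each data point gives a linear system:
  -8a + 4b - 2c + d = 18
  d = -6
  64a + 16b + 4c + d = -150
  216a + 36b + 6c + d = -558
Solving the system yields a = -3, b = 2, c = 4, d = -6.
So f(n) = -3n³ + 2n² + 4n - 6.
Then f(2) = -14.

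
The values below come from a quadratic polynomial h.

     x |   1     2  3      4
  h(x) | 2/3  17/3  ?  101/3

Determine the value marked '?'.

50/3

On equispaced nodes a degree-2 polynomial has vanishing third forward difference, so
  - h(1) + 3·h(2) - 3·h(3) + h(4) = 0.
Substituting the known values and solving for h(3):
  -3·h(3) = -50
  h(3) = 50/3.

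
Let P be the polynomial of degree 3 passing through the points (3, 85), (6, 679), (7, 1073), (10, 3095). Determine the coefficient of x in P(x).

0

Write P(x) = ax^3 + bx^2 + cx + d. Substituting each data point gives a linear system:
  27a + 9b + 3c + d = 85
  216a + 36b + 6c + d = 679
  343a + 49b + 7c + d = 1073
  1000a + 100b + 10c + d = 3095
Solving the system yields a = 3, b = 1, c = 0, d = -5.
So P(x) = 3x³ + x² - 5.
The coefficient of x is 0.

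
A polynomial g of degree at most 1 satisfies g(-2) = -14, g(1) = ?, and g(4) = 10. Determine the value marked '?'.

-2

On equispaced nodes a degree-1 polynomial has vanishing second forward difference, so
  g(-2) - 2·g(1) + g(4) = 0.
Substituting the known values and solving for g(1):
  -2·g(1) = 4
  g(1) = -2.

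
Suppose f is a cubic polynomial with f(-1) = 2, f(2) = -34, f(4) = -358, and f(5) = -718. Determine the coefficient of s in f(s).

6

Write f(s) = as^3 + bs^2 + cs + d. Substituting each data point gives a linear system:
  -a + b - c + d = 2
  8a + 4b + 2c + d = -34
  64a + 16b + 4c + d = -358
  125a + 25b + 5c + d = -718
Solving the system yields a = -6, b = 0, c = 6, d = 2.
So f(s) = -6s³ + 6s + 2.
The coefficient of s is 6.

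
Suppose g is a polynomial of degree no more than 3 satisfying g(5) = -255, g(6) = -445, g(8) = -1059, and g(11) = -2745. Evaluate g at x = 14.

Write g(x) = ax^3 + bx^2 + cx + d. Substituting each data point gives a linear system:
  125a + 25b + 5c + d = -255
  216a + 36b + 6c + d = -445
  512a + 64b + 8c + d = -1059
  1331a + 121b + 11c + d = -2745
Solving the system yields a = -2, b = -1, c = 3, d = 5.
So g(x) = -2x³ - x² + 3x + 5.
Then g(14) = -5637.

-5637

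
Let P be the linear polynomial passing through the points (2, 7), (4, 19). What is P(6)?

31

Using the Lagrange interpolation formula with nodes 2, 4:
  L_0(x) = (x - 4) / -2
  L_1(x) = (x - 2) / 2
Then P(x) = 7·L_0(x) + 19·L_1(x).
Expanding and collecting terms gives P(x) = 6x - 5.
Evaluating at x = 6: P(6) = 31.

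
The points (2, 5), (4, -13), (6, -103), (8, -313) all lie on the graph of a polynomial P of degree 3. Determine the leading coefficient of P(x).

Write P(x) = ax^3 + bx^2 + cx + d. Substituting each data point gives a linear system:
  8a + 4b + 2c + d = 5
  64a + 16b + 4c + d = -13
  216a + 36b + 6c + d = -103
  512a + 64b + 8c + d = -313
Solving the system yields a = -1, b = 3, c = 1, d = -1.
So P(x) = -x^3 + 3x^2 + x - 1.
The leading coefficient is -1.

-1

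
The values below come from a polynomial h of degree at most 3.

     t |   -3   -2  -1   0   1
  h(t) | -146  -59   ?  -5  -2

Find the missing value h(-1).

-18

The 4 known points determine the degree-3 polynomial uniquely.
Write h(t) = at^3 + bt^2 + ct + d. Substituting each data point gives a linear system:
  -27a + 9b - 3c + d = -146
  -8a + 4b - 2c + d = -59
  d = -5
  a + b + c + d = -2
Solving the system yields a = 3, b = -5, c = 5, d = -5.
So h(t) = 3t³ - 5t² + 5t - 5.
Then h(-1) = -18.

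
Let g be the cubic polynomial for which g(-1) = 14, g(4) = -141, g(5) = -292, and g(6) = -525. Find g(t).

g(t) = -3t^3 + 4t^2 - 4t + 3

Using the Lagrange interpolation formula with nodes -1, 4, 5, 6:
  L_0(t) = (t - 4)(t - 5)(t - 6) / -210
  L_1(t) = (t + 1)(t - 5)(t - 6) / 10
  L_2(t) = (t + 1)(t - 4)(t - 6) / -6
  L_3(t) = (t + 1)(t - 4)(t - 5) / 14
Then g(t) = 14·L_0(t) - 141·L_1(t) - 292·L_2(t) - 525·L_3(t).
Expanding and collecting terms gives g(t) = -3t^3 + 4t^2 - 4t + 3.
Check: g(5) = -292. ✓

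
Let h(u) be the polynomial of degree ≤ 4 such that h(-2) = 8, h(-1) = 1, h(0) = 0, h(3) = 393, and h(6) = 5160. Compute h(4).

1136

Using the Lagrange interpolation formula with nodes -2, -1, 0, 3, 6:
  L_0(u) = (u + 1)u(u - 3)(u - 6) / 80
  L_1(u) = (u + 2)u(u - 3)(u - 6) / -28
  L_2(u) = (u + 2)(u + 1)(u - 3)(u - 6) / 36
  L_3(u) = (u + 2)(u + 1)u(u - 6) / -180
  L_4(u) = (u + 2)(u + 1)u(u - 3) / 1008
Then h(u) = 8·L_0(u) + 1·L_1(u) + 0·L_2(u) + 393·L_3(u) + 5160·L_4(u).
Expanding and collecting terms gives h(u) = 3u⁴ + 6u³ - 4u.
Evaluating at u = 4: h(4) = 1136.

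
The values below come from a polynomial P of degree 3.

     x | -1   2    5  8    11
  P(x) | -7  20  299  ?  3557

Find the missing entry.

On equispaced nodes a degree-3 polynomial has vanishing fourth forward difference, so
  P(-1) - 4·P(2) + 6·P(5) - 4·P(8) + P(11) = 0.
Substituting the known values and solving for P(8):
  -4·P(8) = -5264
  P(8) = 1316.

1316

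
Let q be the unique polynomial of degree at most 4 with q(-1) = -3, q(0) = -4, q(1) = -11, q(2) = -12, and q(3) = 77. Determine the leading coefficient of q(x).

Write q(x) = ax^4 + bx^3 + cx^2 + dx + e. Substituting each data point gives a linear system:
  a - b + c - d + e = -3
  e = -4
  a + b + c + d + e = -11
  16a + 8b + 4c + 2d + e = -12
  81a + 27b + 9c + 3d + e = 77
Solving the system yields a = 3, b = -4, c = -6, d = 0, e = -4.
So q(x) = 3x⁴ - 4x³ - 6x² - 4.
The leading coefficient is 3.

3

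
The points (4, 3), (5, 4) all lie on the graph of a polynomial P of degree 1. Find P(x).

Write P(x) = ax + b. Substituting each data point gives a linear system:
  4a + b = 3
  5a + b = 4
Solving the system yields a = 1, b = -1.
So P(x) = x - 1.
Check: P(4) = 3. ✓

P(x) = x - 1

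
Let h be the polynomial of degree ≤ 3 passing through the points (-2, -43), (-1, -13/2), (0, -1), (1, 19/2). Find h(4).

431

Forward differences of the values at s = -2, -1, 0, 1:
  h  : -43  -13/2  -1  19/2
  Δ  : 73/2  11/2  21/2
  Δ^2: -31  5
  Δ^3: 36
The third differences are constant, confirming degree 3.
Interpolating (Newton forward form) and evaluating at s = 4 gives h(4) = 431.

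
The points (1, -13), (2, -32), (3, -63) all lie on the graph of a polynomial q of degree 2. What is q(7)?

Using the Lagrange interpolation formula with nodes 1, 2, 3:
  L_0(u) = (u - 2)(u - 3) / 2
  L_1(u) = (u - 1)(u - 3) / -1
  L_2(u) = (u - 1)(u - 2) / 2
Then q(u) = -13·L_0(u) - 32·L_1(u) - 63·L_2(u).
Expanding and collecting terms gives q(u) = -6u^2 - u - 6.
Evaluating at u = 7: q(7) = -307.

-307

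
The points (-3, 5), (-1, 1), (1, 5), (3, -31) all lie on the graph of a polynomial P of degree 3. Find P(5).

Using the Lagrange interpolation formula with nodes -3, -1, 1, 3:
  L_0(t) = (t + 1)(t - 1)(t - 3) / -48
  L_1(t) = (t + 3)(t - 1)(t - 3) / 16
  L_2(t) = (t + 3)(t + 1)(t - 3) / -16
  L_3(t) = (t + 3)(t + 1)(t - 1) / 48
Then P(t) = 5·L_0(t) + 1·L_1(t) + 5·L_2(t) - 31·L_3(t).
Expanding and collecting terms gives P(t) = -t^3 - 2t^2 + 3t + 5.
Evaluating at t = 5: P(5) = -155.

-155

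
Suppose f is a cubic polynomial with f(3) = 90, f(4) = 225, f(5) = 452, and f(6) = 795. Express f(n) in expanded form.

f(n) = 4n^3 - 2n^2 + n - 3

Write f(n) = an^3 + bn^2 + cn + d. Substituting each data point gives a linear system:
  27a + 9b + 3c + d = 90
  64a + 16b + 4c + d = 225
  125a + 25b + 5c + d = 452
  216a + 36b + 6c + d = 795
Solving the system yields a = 4, b = -2, c = 1, d = -3.
So f(n) = 4n³ - 2n² + n - 3.
Check: f(4) = 225. ✓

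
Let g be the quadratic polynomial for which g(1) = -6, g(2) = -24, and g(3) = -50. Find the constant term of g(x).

Write g(x) = ax^2 + bx + c. Substituting each data point gives a linear system:
  a + b + c = -6
  4a + 2b + c = -24
  9a + 3b + c = -50
Solving the system yields a = -4, b = -6, c = 4.
So g(x) = -4x² - 6x + 4.
The constant term is 4.

4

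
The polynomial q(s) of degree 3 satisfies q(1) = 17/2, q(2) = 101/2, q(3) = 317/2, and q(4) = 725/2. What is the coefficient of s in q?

-2

Write q(s) = as^3 + bs^2 + cs + d. Substituting each data point gives a linear system:
  a + b + c + d = 17/2
  8a + 4b + 2c + d = 101/2
  27a + 9b + 3c + d = 317/2
  64a + 16b + 4c + d = 725/2
Solving the system yields a = 5, b = 3, c = -2, d = 5/2.
So q(s) = 5s^3 + 3s^2 - 2s + 5/2.
The coefficient of s is -2.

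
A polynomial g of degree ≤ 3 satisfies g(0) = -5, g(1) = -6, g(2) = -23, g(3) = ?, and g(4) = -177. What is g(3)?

-74

On equispaced nodes a degree-3 polynomial has vanishing fourth forward difference, so
  g(0) - 4·g(1) + 6·g(2) - 4·g(3) + g(4) = 0.
Substituting the known values and solving for g(3):
  -4·g(3) = 296
  g(3) = -74.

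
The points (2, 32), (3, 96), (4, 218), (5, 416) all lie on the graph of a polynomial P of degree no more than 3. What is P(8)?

1646

Using the Lagrange interpolation formula with nodes 2, 3, 4, 5:
  L_0(s) = (s - 3)(s - 4)(s - 5) / -6
  L_1(s) = (s - 2)(s - 4)(s - 5) / 2
  L_2(s) = (s - 2)(s - 3)(s - 5) / -2
  L_3(s) = (s - 2)(s - 3)(s - 4) / 6
Then P(s) = 32·L_0(s) + 96·L_1(s) + 218·L_2(s) + 416·L_3(s).
Expanding and collecting terms gives P(s) = 3s³ + 2s² - 3s + 6.
Evaluating at s = 8: P(8) = 1646.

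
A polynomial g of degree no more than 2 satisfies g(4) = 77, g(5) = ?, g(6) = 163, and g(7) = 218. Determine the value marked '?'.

116

On equispaced nodes a degree-2 polynomial has vanishing third forward difference, so
  - g(4) + 3·g(5) - 3·g(6) + g(7) = 0.
Substituting the known values and solving for g(5):
  3·g(5) = 348
  g(5) = 116.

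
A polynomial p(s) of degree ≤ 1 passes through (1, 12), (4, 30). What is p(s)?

p(s) = 6s + 6

Using the Lagrange interpolation formula with nodes 1, 4:
  L_0(s) = (s - 4) / -3
  L_1(s) = (s - 1) / 3
Then p(s) = 12·L_0(s) + 30·L_1(s).
Expanding and collecting terms gives p(s) = 6s + 6.
Check: p(4) = 30. ✓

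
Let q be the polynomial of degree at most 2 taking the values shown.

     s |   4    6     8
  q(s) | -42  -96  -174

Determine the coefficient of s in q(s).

3

Write q(s) = as^2 + bs + c. Substituting each data point gives a linear system:
  16a + 4b + c = -42
  36a + 6b + c = -96
  64a + 8b + c = -174
Solving the system yields a = -3, b = 3, c = -6.
So q(s) = -3s^2 + 3s - 6.
The coefficient of s is 3.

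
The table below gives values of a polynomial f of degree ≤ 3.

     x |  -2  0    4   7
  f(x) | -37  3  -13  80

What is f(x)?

Using the Lagrange interpolation formula with nodes -2, 0, 4, 7:
  L_0(x) = x(x - 4)(x - 7) / -108
  L_1(x) = (x + 2)(x - 4)(x - 7) / 56
  L_2(x) = (x + 2)x(x - 7) / -72
  L_3(x) = (x + 2)x(x - 4) / 189
Then f(x) = -37·L_0(x) + 3·L_1(x) - 13·L_2(x) + 80·L_3(x).
Expanding and collecting terms gives f(x) = x^3 - 6x^2 + 4x + 3.
Check: f(4) = -13. ✓

f(x) = x^3 - 6x^2 + 4x + 3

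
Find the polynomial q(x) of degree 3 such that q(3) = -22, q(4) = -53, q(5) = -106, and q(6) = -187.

q(x) = -x^3 + x^2 - x - 1

Using the Lagrange interpolation formula with nodes 3, 4, 5, 6:
  L_0(x) = (x - 4)(x - 5)(x - 6) / -6
  L_1(x) = (x - 3)(x - 5)(x - 6) / 2
  L_2(x) = (x - 3)(x - 4)(x - 6) / -2
  L_3(x) = (x - 3)(x - 4)(x - 5) / 6
Then q(x) = -22·L_0(x) - 53·L_1(x) - 106·L_2(x) - 187·L_3(x).
Expanding and collecting terms gives q(x) = -x³ + x² - x - 1.
Check: q(4) = -53. ✓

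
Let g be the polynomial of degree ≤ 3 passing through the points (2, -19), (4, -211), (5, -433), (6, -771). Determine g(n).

g(n) = -4n^3 + 2n^2 + 4n - 3

Write g(n) = an^3 + bn^2 + cn + d. Substituting each data point gives a linear system:
  8a + 4b + 2c + d = -19
  64a + 16b + 4c + d = -211
  125a + 25b + 5c + d = -433
  216a + 36b + 6c + d = -771
Solving the system yields a = -4, b = 2, c = 4, d = -3.
So g(n) = -4n^3 + 2n^2 + 4n - 3.
Check: g(6) = -771. ✓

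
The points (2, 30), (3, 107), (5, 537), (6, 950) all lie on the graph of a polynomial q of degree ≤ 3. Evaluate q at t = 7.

Using the Lagrange interpolation formula with nodes 2, 3, 5, 6:
  L_0(t) = (t - 3)(t - 5)(t - 6) / -12
  L_1(t) = (t - 2)(t - 5)(t - 6) / 6
  L_2(t) = (t - 2)(t - 3)(t - 6) / -6
  L_3(t) = (t - 2)(t - 3)(t - 5) / 12
Then q(t) = 30·L_0(t) + 107·L_1(t) + 537·L_2(t) + 950·L_3(t).
Expanding and collecting terms gives q(t) = 5t³ - 4t² + 2t + 2.
Evaluating at t = 7: q(7) = 1535.

1535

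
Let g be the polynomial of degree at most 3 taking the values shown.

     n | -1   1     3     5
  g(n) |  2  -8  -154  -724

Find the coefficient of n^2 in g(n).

Write g(n) = an^3 + bn^2 + cn + d. Substituting each data point gives a linear system:
  -a + b - c + d = 2
  a + b + c + d = -8
  27a + 9b + 3c + d = -154
  125a + 25b + 5c + d = -724
Solving the system yields a = -6, b = 1, c = 1, d = -4.
So g(n) = -6n^3 + n^2 + n - 4.
The coefficient of n^2 is 1.

1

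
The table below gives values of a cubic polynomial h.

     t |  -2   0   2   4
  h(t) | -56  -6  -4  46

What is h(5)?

119

Write h(t) = at^3 + bt^2 + ct + d. Substituting each data point gives a linear system:
  -8a + 4b - 2c + d = -56
  d = -6
  8a + 4b + 2c + d = -4
  64a + 16b + 4c + d = 46
Solving the system yields a = 2, b = -6, c = 5, d = -6.
So h(t) = 2t^3 - 6t^2 + 5t - 6.
Then h(5) = 119.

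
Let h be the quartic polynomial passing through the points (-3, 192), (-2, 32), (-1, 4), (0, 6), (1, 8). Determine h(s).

h(s) = 3s^4 + s^3 - 3s^2 + s + 6

Write h(s) = as^4 + bs^3 + cs^2 + ds + e. Substituting each data point gives a linear system:
  81a - 27b + 9c - 3d + e = 192
  16a - 8b + 4c - 2d + e = 32
  a - b + c - d + e = 4
  e = 6
  a + b + c + d + e = 8
Solving the system yields a = 3, b = 1, c = -3, d = 1, e = 6.
So h(s) = 3s^4 + s^3 - 3s^2 + s + 6.
Check: h(-2) = 32. ✓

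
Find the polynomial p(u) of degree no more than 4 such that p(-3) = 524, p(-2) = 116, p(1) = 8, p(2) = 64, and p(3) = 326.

Write p(u) = au^4 + bu^3 + cu^2 + du + e. Substituting each data point gives a linear system:
  81a - 27b + 9c - 3d + e = 524
  16a - 8b + 4c - 2d + e = 116
  a + b + c + d + e = 8
  16a + 8b + 4c + 2d + e = 64
  81a + 27b + 9c + 3d + e = 326
Solving the system yields a = 5, b = -4, c = 2, d = 3, e = 2.
So p(u) = 5u^4 - 4u^3 + 2u^2 + 3u + 2.
Check: p(-2) = 116. ✓

p(u) = 5u^4 - 4u^3 + 2u^2 + 3u + 2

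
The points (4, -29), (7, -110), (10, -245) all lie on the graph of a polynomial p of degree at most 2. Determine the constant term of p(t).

Write p(t) = at^2 + bt + c. Substituting each data point gives a linear system:
  16a + 4b + c = -29
  49a + 7b + c = -110
  100a + 10b + c = -245
Solving the system yields a = -3, b = 6, c = -5.
So p(t) = -3t² + 6t - 5.
The constant term is -5.

-5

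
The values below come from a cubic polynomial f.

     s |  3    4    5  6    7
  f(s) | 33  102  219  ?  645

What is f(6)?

On equispaced nodes a degree-3 polynomial has vanishing fourth forward difference, so
  f(3) - 4·f(4) + 6·f(5) - 4·f(6) + f(7) = 0.
Substituting the known values and solving for f(6):
  -4·f(6) = -1584
  f(6) = 396.

396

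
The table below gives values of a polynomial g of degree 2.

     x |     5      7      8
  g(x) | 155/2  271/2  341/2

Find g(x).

g(x) = 2x^2 + 5x + 5/2

Write g(x) = ax^2 + bx + c. Substituting each data point gives a linear system:
  25a + 5b + c = 155/2
  49a + 7b + c = 271/2
  64a + 8b + c = 341/2
Solving the system yields a = 2, b = 5, c = 5/2.
So g(x) = 2x² + 5x + 5/2.
Check: g(8) = 341/2. ✓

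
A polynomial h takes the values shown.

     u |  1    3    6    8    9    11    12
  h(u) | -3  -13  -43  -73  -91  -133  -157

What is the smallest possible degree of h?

2

Divided differences on the nodes 1, 3, 6, 8, 9, 11, 12:
  order 0: -3  -13  -43  -73  -91  -133  -157
  order 1: -5  -10  -15  -18  -21  -24
  order 2: -1  -1  -1  -1  -1
  order 3: 0  0  0  0
  order 4: 0  0  0
  order 5: 0  0
  order 6: 0
The order-2 divided differences are all -1 (nonzero) and every higher order vanishes, so the data lies on a polynomial of degree exactly 2.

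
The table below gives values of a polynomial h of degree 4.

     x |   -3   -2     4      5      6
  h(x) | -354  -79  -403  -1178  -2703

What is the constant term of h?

-3

Write h(x) = ax^4 + bx^3 + cx^2 + dx + e. Substituting each data point gives a linear system:
  81a - 27b + 9c - 3d + e = -354
  16a - 8b + 4c - 2d + e = -79
  256a + 64b + 16c + 4d + e = -403
  625a + 125b + 25c + 5d + e = -1178
  1296a + 216b + 36c + 6d + e = -2703
Solving the system yields a = -3, b = 5, c = 3, d = 0, e = -3.
So h(x) = -3x⁴ + 5x³ + 3x² - 3.
The constant term is -3.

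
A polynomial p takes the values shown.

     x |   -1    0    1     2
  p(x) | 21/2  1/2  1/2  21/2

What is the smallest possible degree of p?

Forward differences of the values at x = -1, 0, 1, 2:
  p  : 21/2  1/2  1/2  21/2
  Δ  : -10  0  10
  Δ^2: 10  10
  Δ^3: 0
The second differences are constant (10) and nonzero, while all higher differences vanish, so the minimal degree is 2.

2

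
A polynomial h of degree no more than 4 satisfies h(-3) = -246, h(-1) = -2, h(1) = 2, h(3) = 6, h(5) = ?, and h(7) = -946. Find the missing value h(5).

On equispaced nodes a degree-4 polynomial has vanishing fifth forward difference, so
  - h(-3) + 5·h(-1) - 10·h(1) + 10·h(3) - 5·h(5) + h(7) = 0.
Substituting the known values and solving for h(5):
  -5·h(5) = 670
  h(5) = -134.

-134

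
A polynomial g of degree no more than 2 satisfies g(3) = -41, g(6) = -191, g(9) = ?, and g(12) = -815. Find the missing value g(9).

The 3 known points determine the degree-2 polynomial uniquely.
Write g(t) = at^2 + bt + c. Substituting each data point gives a linear system:
  9a + 3b + c = -41
  36a + 6b + c = -191
  144a + 12b + c = -815
Solving the system yields a = -6, b = 4, c = 1.
So g(t) = -6t^2 + 4t + 1.
Then g(9) = -449.

-449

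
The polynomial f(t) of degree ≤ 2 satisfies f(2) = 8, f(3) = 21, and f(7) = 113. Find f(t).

f(t) = 2t^2 + 3t - 6

Write f(t) = at^2 + bt + c. Substituting each data point gives a linear system:
  4a + 2b + c = 8
  9a + 3b + c = 21
  49a + 7b + c = 113
Solving the system yields a = 2, b = 3, c = -6.
So f(t) = 2t² + 3t - 6.
Check: f(2) = 8. ✓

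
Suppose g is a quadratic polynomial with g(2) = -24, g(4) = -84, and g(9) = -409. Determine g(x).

g(x) = -5x^2 - 4

Write g(x) = ax^2 + bx + c. Substituting each data point gives a linear system:
  4a + 2b + c = -24
  16a + 4b + c = -84
  81a + 9b + c = -409
Solving the system yields a = -5, b = 0, c = -4.
So g(x) = -5x^2 - 4.
Check: g(9) = -409. ✓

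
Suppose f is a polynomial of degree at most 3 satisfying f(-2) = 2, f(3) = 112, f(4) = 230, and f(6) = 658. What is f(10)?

Using the Lagrange interpolation formula with nodes -2, 3, 4, 6:
  L_0(x) = (x - 3)(x - 4)(x - 6) / -240
  L_1(x) = (x + 2)(x - 4)(x - 6) / 15
  L_2(x) = (x + 2)(x - 3)(x - 6) / -12
  L_3(x) = (x + 2)(x - 3)(x - 4) / 48
Then f(x) = 2·L_0(x) + 112·L_1(x) + 230·L_2(x) + 658·L_3(x).
Expanding and collecting terms gives f(x) = 2x^3 + 6x^2 + 2x - 2.
Evaluating at x = 10: f(10) = 2618.

2618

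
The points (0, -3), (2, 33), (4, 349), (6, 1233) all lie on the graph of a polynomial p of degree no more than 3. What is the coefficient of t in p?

Write p(t) = at^3 + bt^2 + ct + d. Substituting each data point gives a linear system:
  d = -3
  8a + 4b + 2c + d = 33
  64a + 16b + 4c + d = 349
  216a + 36b + 6c + d = 1233
Solving the system yields a = 6, b = -1, c = -4, d = -3.
So p(t) = 6t^3 - t^2 - 4t - 3.
The coefficient of t is -4.

-4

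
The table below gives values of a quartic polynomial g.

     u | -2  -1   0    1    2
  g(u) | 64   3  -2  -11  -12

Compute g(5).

Using the Lagrange interpolation formula with nodes -2, -1, 0, 1, 2:
  L_0(u) = (u + 1)u(u - 1)(u - 2) / 24
  L_1(u) = (u + 2)u(u - 1)(u - 2) / -6
  L_2(u) = (u + 2)(u + 1)(u - 1)(u - 2) / 4
  L_3(u) = (u + 2)(u + 1)u(u - 2) / -6
  L_4(u) = (u + 2)(u + 1)u(u - 1) / 24
Then g(u) = 64·L_0(u) + 3·L_1(u) - 2·L_2(u) - 11·L_3(u) - 12·L_4(u).
Expanding and collecting terms gives g(u) = 3u^4 - 4u^3 - 5u^2 - 3u - 2.
Evaluating at u = 5: g(5) = 1233.

1233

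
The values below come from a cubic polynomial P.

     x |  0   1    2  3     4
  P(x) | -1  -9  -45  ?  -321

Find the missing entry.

-139

The 4 known points determine the degree-3 polynomial uniquely.
Write P(x) = ax^3 + bx^2 + cx + d. Substituting each data point gives a linear system:
  d = -1
  a + b + c + d = -9
  8a + 4b + 2c + d = -45
  64a + 16b + 4c + d = -321
Solving the system yields a = -5, b = 1, c = -4, d = -1.
So P(x) = -5x^3 + x^2 - 4x - 1.
Then P(3) = -139.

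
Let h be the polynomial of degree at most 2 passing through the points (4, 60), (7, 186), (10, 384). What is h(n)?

h(n) = 4n^2 - 2n + 4

Using the Lagrange interpolation formula with nodes 4, 7, 10:
  L_0(n) = (n - 7)(n - 10) / 18
  L_1(n) = (n - 4)(n - 10) / -9
  L_2(n) = (n - 4)(n - 7) / 18
Then h(n) = 60·L_0(n) + 186·L_1(n) + 384·L_2(n).
Expanding and collecting terms gives h(n) = 4n² - 2n + 4.
Check: h(10) = 384. ✓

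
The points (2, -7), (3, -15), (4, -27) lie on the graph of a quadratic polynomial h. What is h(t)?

h(t) = -2t^2 + 2t - 3

Write h(t) = at^2 + bt + c. Substituting each data point gives a linear system:
  4a + 2b + c = -7
  9a + 3b + c = -15
  16a + 4b + c = -27
Solving the system yields a = -2, b = 2, c = -3.
So h(t) = -2t^2 + 2t - 3.
Check: h(4) = -27. ✓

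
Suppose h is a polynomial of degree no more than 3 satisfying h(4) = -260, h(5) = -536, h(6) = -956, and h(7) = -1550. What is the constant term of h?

Write h(x) = ax^3 + bx^2 + cx + d. Substituting each data point gives a linear system:
  64a + 16b + 4c + d = -260
  125a + 25b + 5c + d = -536
  216a + 36b + 6c + d = -956
  343a + 49b + 7c + d = -1550
Solving the system yields a = -5, b = 3, c = 2, d = 4.
So h(x) = -5x³ + 3x² + 2x + 4.
The constant term is 4.

4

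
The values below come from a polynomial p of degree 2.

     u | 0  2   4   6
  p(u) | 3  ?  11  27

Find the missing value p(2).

The 3 known points determine the degree-2 polynomial uniquely.
Write p(u) = au^2 + bu + c. Substituting each data point gives a linear system:
  c = 3
  16a + 4b + c = 11
  36a + 6b + c = 27
Solving the system yields a = 1, b = -2, c = 3.
So p(u) = u² - 2u + 3.
Then p(2) = 3.

3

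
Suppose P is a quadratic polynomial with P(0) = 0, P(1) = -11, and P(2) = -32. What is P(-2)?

-8

Forward differences of the values at x = 0, 1, 2:
  P  : 0  -11  -32
  Δ  : -11  -21
  Δ^2: -10
The second differences are constant, confirming degree 2.
Interpolating (Newton forward form) and evaluating at x = -2 gives P(-2) = -8.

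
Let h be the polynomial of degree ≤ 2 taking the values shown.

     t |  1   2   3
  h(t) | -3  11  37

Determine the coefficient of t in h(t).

-4

Write h(t) = at^2 + bt + c. Substituting each data point gives a linear system:
  a + b + c = -3
  4a + 2b + c = 11
  9a + 3b + c = 37
Solving the system yields a = 6, b = -4, c = -5.
So h(t) = 6t^2 - 4t - 5.
The coefficient of t is -4.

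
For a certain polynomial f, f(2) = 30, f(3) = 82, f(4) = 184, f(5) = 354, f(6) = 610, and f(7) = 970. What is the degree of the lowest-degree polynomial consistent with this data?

Forward differences of the values at x = 2, 3, 4, 5, 6, 7:
  f  : 30  82  184  354  610  970
  Δ  : 52  102  170  256  360
  Δ^2: 50  68  86  104
  Δ^3: 18  18  18
  Δ^4: 0  0
  Δ^5: 0
The third differences are constant (18) and nonzero, while all higher differences vanish, so the minimal degree is 3.

3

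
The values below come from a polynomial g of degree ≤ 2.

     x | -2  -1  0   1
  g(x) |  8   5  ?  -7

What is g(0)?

The 3 known points determine the degree-2 polynomial uniquely.
Write g(x) = ax^2 + bx + c. Substituting each data point gives a linear system:
  4a - 2b + c = 8
  a - b + c = 5
  a + b + c = -7
Solving the system yields a = -1, b = -6, c = 0.
So g(x) = -x² - 6x.
Then g(0) = 0.

0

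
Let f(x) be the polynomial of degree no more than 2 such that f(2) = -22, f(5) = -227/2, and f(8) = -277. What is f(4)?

-75

Forward differences of the values at x = 2, 5, 8:
  f  : -22  -227/2  -277
  Δ  : -183/2  -327/2
  Δ^2: -72
The second differences are constant, confirming degree 2.
Interpolating (Newton forward form) and evaluating at x = 4 gives f(4) = -75.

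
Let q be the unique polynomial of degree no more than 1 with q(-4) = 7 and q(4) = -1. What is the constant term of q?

3

Write q(t) = at + b. Substituting each data point gives a linear system:
  -4a + b = 7
  4a + b = -1
Solving the system yields a = -1, b = 3.
So q(t) = -t + 3.
The constant term is 3.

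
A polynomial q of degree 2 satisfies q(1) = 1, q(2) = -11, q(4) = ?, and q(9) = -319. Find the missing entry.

The 3 known points determine the degree-2 polynomial uniquely.
Write q(x) = ax^2 + bx + c. Substituting each data point gives a linear system:
  a + b + c = 1
  4a + 2b + c = -11
  81a + 9b + c = -319
Solving the system yields a = -4, b = 0, c = 5.
So q(x) = -4x^2 + 5.
Then q(4) = -59.

-59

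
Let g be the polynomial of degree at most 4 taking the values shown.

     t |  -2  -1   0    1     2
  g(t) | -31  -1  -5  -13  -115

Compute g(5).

Write g(t) = at^4 + bt^3 + ct^2 + dt + e. Substituting each data point gives a linear system:
  16a - 8b + 4c - 2d + e = -31
  a - b + c - d + e = -1
  e = -5
  a + b + c + d + e = -13
  16a + 8b + 4c + 2d + e = -115
Solving the system yields a = -5, b = -5, c = 3, d = -1, e = -5.
So g(t) = -5t^4 - 5t^3 + 3t^2 - t - 5.
Then g(5) = -3685.

-3685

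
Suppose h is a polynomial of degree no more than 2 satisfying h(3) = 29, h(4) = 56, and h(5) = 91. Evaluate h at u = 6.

Using the Lagrange interpolation formula with nodes 3, 4, 5:
  L_0(u) = (u - 4)(u - 5) / 2
  L_1(u) = (u - 3)(u - 5) / -1
  L_2(u) = (u - 3)(u - 4) / 2
Then h(u) = 29·L_0(u) + 56·L_1(u) + 91·L_2(u).
Expanding and collecting terms gives h(u) = 4u^2 - u - 4.
Evaluating at u = 6: h(6) = 134.

134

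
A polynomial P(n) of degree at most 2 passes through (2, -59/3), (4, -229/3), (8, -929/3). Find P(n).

P(n) = -5n^2 + (5/3)n - 3

Write P(n) = an^2 + bn + c. Substituting each data point gives a linear system:
  4a + 2b + c = -59/3
  16a + 4b + c = -229/3
  64a + 8b + c = -929/3
Solving the system yields a = -5, b = 5/3, c = -3.
So P(n) = -5n² + (5/3)n - 3.
Check: P(4) = -229/3. ✓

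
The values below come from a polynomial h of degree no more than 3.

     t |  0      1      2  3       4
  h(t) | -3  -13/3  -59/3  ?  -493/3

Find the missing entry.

On equispaced nodes a degree-3 polynomial has vanishing fourth forward difference, so
  h(0) - 4·h(1) + 6·h(2) - 4·h(3) + h(4) = 0.
Substituting the known values and solving for h(3):
  -4·h(3) = 268
  h(3) = -67.

-67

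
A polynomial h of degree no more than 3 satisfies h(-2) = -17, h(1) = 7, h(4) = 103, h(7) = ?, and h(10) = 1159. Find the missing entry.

On equispaced nodes a degree-3 polynomial has vanishing fourth forward difference, so
  h(-2) - 4·h(1) + 6·h(4) - 4·h(7) + h(10) = 0.
Substituting the known values and solving for h(7):
  -4·h(7) = -1732
  h(7) = 433.

433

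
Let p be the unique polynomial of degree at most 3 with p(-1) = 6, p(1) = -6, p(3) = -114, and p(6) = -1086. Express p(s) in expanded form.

Write p(s) = as^3 + bs^2 + cs + d. Substituting each data point gives a linear system:
  -a + b - c + d = 6
  a + b + c + d = -6
  27a + 9b + 3c + d = -114
  216a + 36b + 6c + d = -1086
Solving the system yields a = -6, b = 6, c = 0, d = -6.
So p(s) = -6s³ + 6s² - 6.
Check: p(3) = -114. ✓

p(s) = -6s^3 + 6s^2 - 6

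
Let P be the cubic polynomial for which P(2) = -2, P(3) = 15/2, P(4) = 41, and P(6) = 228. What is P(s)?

Using the Lagrange interpolation formula with nodes 2, 3, 4, 6:
  L_0(s) = (s - 3)(s - 4)(s - 6) / -8
  L_1(s) = (s - 2)(s - 4)(s - 6) / 3
  L_2(s) = (s - 2)(s - 3)(s - 6) / -4
  L_3(s) = (s - 2)(s - 3)(s - 4) / 24
Then P(s) = -2·L_0(s) + 15/2·L_1(s) + 41·L_2(s) + 228·L_3(s).
Expanding and collecting terms gives P(s) = 2s³ - 6s² + (3/2)s + 3.
Check: P(6) = 228. ✓

P(s) = 2s^3 - 6s^2 + (3/2)s + 3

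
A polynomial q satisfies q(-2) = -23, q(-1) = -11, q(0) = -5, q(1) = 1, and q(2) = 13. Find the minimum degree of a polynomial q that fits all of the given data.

3

Forward differences of the values at n = -2, -1, 0, 1, 2:
  q  : -23  -11  -5  1  13
  Δ  : 12  6  6  12
  Δ^2: -6  0  6
  Δ^3: 6  6
  Δ^4: 0
The third differences are constant (6) and nonzero, while all higher differences vanish, so the minimal degree is 3.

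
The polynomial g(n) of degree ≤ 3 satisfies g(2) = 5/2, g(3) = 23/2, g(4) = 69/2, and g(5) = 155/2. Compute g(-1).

-1/2

Using the Lagrange interpolation formula with nodes 2, 3, 4, 5:
  L_0(n) = (n - 3)(n - 4)(n - 5) / -6
  L_1(n) = (n - 2)(n - 4)(n - 5) / 2
  L_2(n) = (n - 2)(n - 3)(n - 5) / -2
  L_3(n) = (n - 2)(n - 3)(n - 4) / 6
Then g(n) = 5/2·L_0(n) + 23/2·L_1(n) + 69/2·L_2(n) + 155/2·L_3(n).
Expanding and collecting terms gives g(n) = n^3 - 2n^2 + 5/2.
Evaluating at n = -1: g(-1) = -1/2.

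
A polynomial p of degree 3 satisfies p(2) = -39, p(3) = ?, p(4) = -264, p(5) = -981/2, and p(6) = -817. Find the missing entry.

The 4 known points determine the degree-3 polynomial uniquely.
Write p(t) = at^3 + bt^2 + ct + d. Substituting each data point gives a linear system:
  8a + 4b + 2c + d = -39
  64a + 16b + 4c + d = -264
  125a + 25b + 5c + d = -981/2
  216a + 36b + 6c + d = -817
Solving the system yields a = -3, b = -5, c = 3/2, d = 2.
So p(t) = -3t³ - 5t² + (3/2)t + 2.
Then p(3) = -239/2.

-239/2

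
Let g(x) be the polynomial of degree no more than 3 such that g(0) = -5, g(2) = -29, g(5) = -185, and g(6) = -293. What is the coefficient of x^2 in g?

Write g(x) = ax^3 + bx^2 + cx + d. Substituting each data point gives a linear system:
  d = -5
  8a + 4b + 2c + d = -29
  125a + 25b + 5c + d = -185
  216a + 36b + 6c + d = -293
Solving the system yields a = -1, b = -1, c = -6, d = -5.
So g(x) = -x^3 - x^2 - 6x - 5.
The coefficient of x^2 is -1.

-1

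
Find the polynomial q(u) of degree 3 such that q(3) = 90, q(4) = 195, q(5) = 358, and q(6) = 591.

Write q(u) = au^3 + bu^2 + cu + d. Substituting each data point gives a linear system:
  27a + 9b + 3c + d = 90
  64a + 16b + 4c + d = 195
  125a + 25b + 5c + d = 358
  216a + 36b + 6c + d = 591
Solving the system yields a = 2, b = 5, c = -4, d = 3.
So q(u) = 2u^3 + 5u^2 - 4u + 3.
Check: q(4) = 195. ✓

q(u) = 2u^3 + 5u^2 - 4u + 3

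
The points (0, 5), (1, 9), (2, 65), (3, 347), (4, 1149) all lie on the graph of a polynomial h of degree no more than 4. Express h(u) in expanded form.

h(u) = 5u^4 - u^3 - 6u^2 + 6u + 5

Write h(u) = au^4 + bu^3 + cu^2 + du + e. Substituting each data point gives a linear system:
  e = 5
  a + b + c + d + e = 9
  16a + 8b + 4c + 2d + e = 65
  81a + 27b + 9c + 3d + e = 347
  256a + 64b + 16c + 4d + e = 1149
Solving the system yields a = 5, b = -1, c = -6, d = 6, e = 5.
So h(u) = 5u⁴ - u³ - 6u² + 6u + 5.
Check: h(2) = 65. ✓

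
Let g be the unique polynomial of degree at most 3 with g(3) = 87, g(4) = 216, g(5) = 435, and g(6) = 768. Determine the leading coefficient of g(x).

Write g(x) = ax^3 + bx^2 + cx + d. Substituting each data point gives a linear system:
  27a + 9b + 3c + d = 87
  64a + 16b + 4c + d = 216
  125a + 25b + 5c + d = 435
  216a + 36b + 6c + d = 768
Solving the system yields a = 4, b = -3, c = 2, d = 0.
So g(x) = 4x^3 - 3x^2 + 2x.
The leading coefficient is 4.

4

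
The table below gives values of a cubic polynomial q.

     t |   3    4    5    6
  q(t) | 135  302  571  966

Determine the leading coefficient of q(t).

Write q(t) = at^3 + bt^2 + ct + d. Substituting each data point gives a linear system:
  27a + 9b + 3c + d = 135
  64a + 16b + 4c + d = 302
  125a + 25b + 5c + d = 571
  216a + 36b + 6c + d = 966
Solving the system yields a = 4, b = 3, c = -2, d = 6.
So q(t) = 4t^3 + 3t^2 - 2t + 6.
The leading coefficient is 4.

4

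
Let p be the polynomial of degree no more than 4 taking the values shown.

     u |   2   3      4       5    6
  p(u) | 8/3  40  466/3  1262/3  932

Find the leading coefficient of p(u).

Write p(u) = au^4 + bu^3 + cu^2 + du + e. Substituting each data point gives a linear system:
  16a + 8b + 4c + 2d + e = 8/3
  81a + 27b + 9c + 3d + e = 40
  256a + 64b + 16c + 4d + e = 466/3
  625a + 125b + 25c + 5d + e = 1262/3
  1296a + 216b + 36c + 6d + e = 932
Solving the system yields a = 1, b = -2, c = 2, d = 1/3, e = -6.
So p(u) = u⁴ - 2u³ + 2u² + (1/3)u - 6.
The leading coefficient is 1.

1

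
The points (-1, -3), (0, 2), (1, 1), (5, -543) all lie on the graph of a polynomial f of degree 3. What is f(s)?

f(s) = -4s^3 - 3s^2 + 6s + 2

Write f(s) = as^3 + bs^2 + cs + d. Substituting each data point gives a linear system:
  -a + b - c + d = -3
  d = 2
  a + b + c + d = 1
  125a + 25b + 5c + d = -543
Solving the system yields a = -4, b = -3, c = 6, d = 2.
So f(s) = -4s^3 - 3s^2 + 6s + 2.
Check: f(0) = 2. ✓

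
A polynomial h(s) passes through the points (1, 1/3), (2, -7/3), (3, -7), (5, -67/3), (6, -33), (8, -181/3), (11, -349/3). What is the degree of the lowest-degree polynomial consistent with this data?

2

Divided differences on the nodes 1, 2, 3, 5, 6, 8, 11:
  order 0: 1/3  -7/3  -7  -67/3  -33  -181/3  -349/3
  order 1: -8/3  -14/3  -23/3  -32/3  -41/3  -56/3
  order 2: -1  -1  -1  -1  -1
  order 3: 0  0  0  0
  order 4: 0  0  0
  order 5: 0  0
  order 6: 0
The order-2 divided differences are all -1 (nonzero) and every higher order vanishes, so the data lies on a polynomial of degree exactly 2.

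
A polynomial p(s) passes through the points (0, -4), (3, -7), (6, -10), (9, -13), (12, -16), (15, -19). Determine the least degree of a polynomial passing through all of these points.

Forward differences of the values at s = 0, 3, 6, 9, 12, 15:
  p  : -4  -7  -10  -13  -16  -19
  Δ  : -3  -3  -3  -3  -3
  Δ^2: 0  0  0  0
  Δ^3: 0  0  0
  Δ^4: 0  0
  Δ^5: 0
The first differences are constant (-3) and nonzero, while all higher differences vanish, so the minimal degree is 1.

1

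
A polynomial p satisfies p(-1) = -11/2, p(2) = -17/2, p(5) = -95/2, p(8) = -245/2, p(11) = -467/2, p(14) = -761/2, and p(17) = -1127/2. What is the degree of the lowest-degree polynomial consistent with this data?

2

Forward differences of the values at x = -1, 2, 5, 8, 11, 14, 17:
  p  : -11/2  -17/2  -95/2  -245/2  -467/2  -761/2  -1127/2
  Δ  : -3  -39  -75  -111  -147  -183
  Δ^2: -36  -36  -36  -36  -36
  Δ^3: 0  0  0  0
  Δ^4: 0  0  0
  Δ^5: 0  0
  Δ^6: 0
The second differences are constant (-36) and nonzero, while all higher differences vanish, so the minimal degree is 2.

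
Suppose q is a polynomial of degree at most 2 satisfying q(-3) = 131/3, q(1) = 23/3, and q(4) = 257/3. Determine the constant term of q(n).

5/3

Write q(n) = an^2 + bn + c. Substituting each data point gives a linear system:
  9a - 3b + c = 131/3
  a + b + c = 23/3
  16a + 4b + c = 257/3
Solving the system yields a = 5, b = 1, c = 5/3.
So q(n) = 5n^2 + n + 5/3.
The constant term is 5/3.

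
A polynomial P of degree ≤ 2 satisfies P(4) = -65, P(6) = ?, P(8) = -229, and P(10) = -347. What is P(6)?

-135

The 3 known points determine the degree-2 polynomial uniquely.
Write P(t) = at^2 + bt + c. Substituting each data point gives a linear system:
  16a + 4b + c = -65
  64a + 8b + c = -229
  100a + 10b + c = -347
Solving the system yields a = -3, b = -5, c = 3.
So P(t) = -3t² - 5t + 3.
Then P(6) = -135.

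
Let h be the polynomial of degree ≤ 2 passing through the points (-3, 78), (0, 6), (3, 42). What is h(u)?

h(u) = 6u^2 - 6u + 6

Write h(u) = au^2 + bu + c. Substituting each data point gives a linear system:
  9a - 3b + c = 78
  c = 6
  9a + 3b + c = 42
Solving the system yields a = 6, b = -6, c = 6.
So h(u) = 6u^2 - 6u + 6.
Check: h(0) = 6. ✓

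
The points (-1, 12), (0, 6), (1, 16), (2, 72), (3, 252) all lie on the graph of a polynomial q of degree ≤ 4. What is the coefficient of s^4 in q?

Write q(s) = as^4 + bs^3 + cs^2 + ds + e. Substituting each data point gives a linear system:
  a - b + c - d + e = 12
  e = 6
  a + b + c + d + e = 16
  16a + 8b + 4c + 2d + e = 72
  81a + 27b + 9c + 3d + e = 252
Solving the system yields a = 2, b = 1, c = 6, d = 1, e = 6.
So q(s) = 2s⁴ + s³ + 6s² + s + 6.
The leading coefficient is 2.

2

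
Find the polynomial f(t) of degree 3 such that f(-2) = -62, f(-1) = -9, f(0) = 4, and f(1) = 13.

f(t) = 6t^3 - 2t^2 + 5t + 4

Using the Lagrange interpolation formula with nodes -2, -1, 0, 1:
  L_0(t) = (t + 1)t(t - 1) / -6
  L_1(t) = (t + 2)t(t - 1) / 2
  L_2(t) = (t + 2)(t + 1)(t - 1) / -2
  L_3(t) = (t + 2)(t + 1)t / 6
Then f(t) = -62·L_0(t) - 9·L_1(t) + 4·L_2(t) + 13·L_3(t).
Expanding and collecting terms gives f(t) = 6t^3 - 2t^2 + 5t + 4.
Check: f(-2) = -62. ✓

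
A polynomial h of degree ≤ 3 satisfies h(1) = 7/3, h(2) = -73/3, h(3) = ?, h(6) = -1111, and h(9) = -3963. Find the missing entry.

-113

The 4 known points determine the degree-3 polynomial uniquely.
Write h(n) = an^3 + bn^2 + cn + d. Substituting each data point gives a linear system:
  a + b + c + d = 7/3
  8a + 4b + 2c + d = -73/3
  216a + 36b + 6c + d = -1111
  729a + 81b + 9c + d = -3963
Solving the system yields a = -6, b = 5, c = 1/3, d = 3.
So h(n) = -6n^3 + 5n^2 + (1/3)n + 3.
Then h(3) = -113.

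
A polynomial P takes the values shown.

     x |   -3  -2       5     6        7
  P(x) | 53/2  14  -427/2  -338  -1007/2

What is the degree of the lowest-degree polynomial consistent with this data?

Divided differences on the nodes -3, -2, 5, 6, 7:
  order 0: 53/2  14  -427/2  -338  -1007/2
  order 1: -25/2  -65/2  -249/2  -331/2
  order 2: -5/2  -23/2  -41/2
  order 3: -1  -1
  order 4: 0
The order-3 divided differences are all -1 (nonzero) and every higher order vanishes, so the data lies on a polynomial of degree exactly 3.

3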